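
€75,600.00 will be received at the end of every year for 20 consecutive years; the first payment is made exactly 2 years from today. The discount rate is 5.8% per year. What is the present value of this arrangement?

Ordinary annuity of 20 payments, first payment at period 2.
Periodic rate r = 0.058 per year.
The ordinary-annuity PV formula values the stream one period before the first payment (period 1); discount that back 1 periods:
PV₀ = 75,600 × [1 − (1+r)^−20] / r × (1+r)^−1 = €833,064.46

€833,064.46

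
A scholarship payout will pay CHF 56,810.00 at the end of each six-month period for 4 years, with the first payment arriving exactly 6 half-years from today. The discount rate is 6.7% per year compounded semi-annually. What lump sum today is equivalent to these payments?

Ordinary annuity of 8 payments, first payment at period 6.
Periodic rate r = 0.067/2 per half-year; n is counted in half-years.
The ordinary-annuity PV formula values the stream one period before the first payment (period 5); discount that back 5 periods:
PV₀ = 56,810 × [1 − (1+r)^−8] / r × (1+r)^−5 = CHF 333,274.66

CHF 333,274.66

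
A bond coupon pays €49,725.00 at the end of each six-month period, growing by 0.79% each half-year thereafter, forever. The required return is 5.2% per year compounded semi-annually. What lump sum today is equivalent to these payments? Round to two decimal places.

€2,747,237.57

Periodic rate r = 0.052/2 per half-year.
Growing perpetuity (Gordon): PV = PMT₁ / (r − g) = 49,725 / (r − 0.0079) = €2,747,237.57.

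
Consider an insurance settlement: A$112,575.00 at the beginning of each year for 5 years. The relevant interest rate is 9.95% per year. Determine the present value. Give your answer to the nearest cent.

This is an annuity due: 5 payments of A$112,575.00 at the beginning of each year.
Periodic rate r = 0.0995 per year.
PV = PMT × [(1 − (1+r)^−n)/r] × (1+r) = 112,575 × [1 − (1+r)^−5] / r × (1+r) = A$469,809.18

A$469,809.18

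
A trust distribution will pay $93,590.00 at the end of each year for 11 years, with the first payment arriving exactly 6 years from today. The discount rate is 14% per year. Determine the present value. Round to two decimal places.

Ordinary annuity of 11 payments, first payment at period 6.
Periodic rate r = 0.14 per year.
The ordinary-annuity PV formula values the stream one period before the first payment (period 5); discount that back 5 periods:
PV₀ = 93,590 × [1 − (1+r)^−11] / r × (1+r)^−5 = $265,044.88

$265,044.88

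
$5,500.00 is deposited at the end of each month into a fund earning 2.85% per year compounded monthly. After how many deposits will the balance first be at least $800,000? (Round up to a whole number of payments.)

Periodic rate r = 0.0285/12 per month; n is counted in months.
Ordinary annuity FV: 800,000 = 5,500 × [((1+r)^n − 1)/r].
(1+r)^n = 1 + 800,000 × r / 5,500, so n = ln(1 + 800,000·r/5,500) / ln(1+r) = 125.09.
Round up to a whole number of payments: n = 126.

126 payments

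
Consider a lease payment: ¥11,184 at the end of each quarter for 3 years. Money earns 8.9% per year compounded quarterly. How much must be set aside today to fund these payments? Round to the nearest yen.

¥116,657

This is an ordinary annuity: 12 payments of ¥11,184 at the end of each quarter.
Periodic rate r = 0.089/4 per quarter; n is counted in quarters.
PV = PMT × [(1 − (1+r)^−n)/r] = 11,184 × [1 − (1+r)^−12] / r = ¥116,657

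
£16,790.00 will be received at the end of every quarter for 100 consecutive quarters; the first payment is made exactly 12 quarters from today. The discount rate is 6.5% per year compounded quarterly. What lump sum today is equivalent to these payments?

Ordinary annuity of 100 payments, first payment at period 12.
Periodic rate r = 0.065/4 per quarter; n is counted in quarters.
The ordinary-annuity PV formula values the stream one period before the first payment (period 11); discount that back 11 periods:
PV₀ = 16,790 × [1 − (1+r)^−100] / r × (1+r)^−11 = £692,711.21

£692,711.21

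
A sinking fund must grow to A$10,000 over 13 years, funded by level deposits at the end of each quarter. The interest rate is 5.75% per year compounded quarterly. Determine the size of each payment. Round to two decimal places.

A$130.62

Level ordinary annuity; solve FV = PMT × [((1+r)^n − 1)/r] for PMT.
Periodic rate r = 0.0575/4 per quarter; n is counted in quarters.
With n = 52: PMT = 10,000 / ([((1+r)^n − 1)/r]) = A$130.62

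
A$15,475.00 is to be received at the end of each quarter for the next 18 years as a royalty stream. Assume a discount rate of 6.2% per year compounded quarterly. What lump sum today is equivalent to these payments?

A$668,516.08

This is an ordinary annuity: 72 payments of A$15,475.00 at the end of each quarter.
Periodic rate r = 0.062/4 per quarter; n is counted in quarters.
PV = PMT × [(1 − (1+r)^−n)/r] = 15,475 × [1 − (1+r)^−72] / r = A$668,516.08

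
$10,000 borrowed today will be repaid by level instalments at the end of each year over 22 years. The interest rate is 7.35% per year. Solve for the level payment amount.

Level ordinary annuity; solve PV = PMT × [(1 − (1+r)^−n)/r] for PMT.
Periodic rate r = 0.0735 per year.
With n = 22: PMT = 10,000 / ([(1 − (1+r)^−n)/r]) = $930.46

$930.46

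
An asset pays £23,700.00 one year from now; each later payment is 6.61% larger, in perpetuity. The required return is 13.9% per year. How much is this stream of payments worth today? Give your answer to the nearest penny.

£325,102.88

Periodic rate r = 0.139 per year.
Growing perpetuity (Gordon): PV = PMT₁ / (r − g) = 23,700 / (r − 0.0661) = £325,102.88.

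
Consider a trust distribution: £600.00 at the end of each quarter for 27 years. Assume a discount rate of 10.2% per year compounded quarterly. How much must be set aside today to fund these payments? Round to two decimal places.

This is an ordinary annuity: 108 payments of £600.00 at the end of each quarter.
Periodic rate r = 0.102/4 per quarter; n is counted in quarters.
PV = PMT × [(1 − (1+r)^−n)/r] = 600 × [1 − (1+r)^−108] / r = £21,978.60

£21,978.60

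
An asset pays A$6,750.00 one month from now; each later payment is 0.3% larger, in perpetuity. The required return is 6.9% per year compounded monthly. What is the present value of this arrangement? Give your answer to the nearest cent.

A$2,454,545.45

Periodic rate r = 0.069/12 per month.
Growing perpetuity (Gordon): PV = PMT₁ / (r − g) = 6,750 / (r − 0.003) = A$2,454,545.45.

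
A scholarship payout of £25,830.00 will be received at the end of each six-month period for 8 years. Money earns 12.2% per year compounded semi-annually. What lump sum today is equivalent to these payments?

£259,251.97

This is an ordinary annuity: 16 payments of £25,830.00 at the end of each six-month period.
Periodic rate r = 0.122/2 per half-year; n is counted in half-years.
PV = PMT × [(1 − (1+r)^−n)/r] = 25,830 × [1 − (1+r)^−16] / r = £259,251.97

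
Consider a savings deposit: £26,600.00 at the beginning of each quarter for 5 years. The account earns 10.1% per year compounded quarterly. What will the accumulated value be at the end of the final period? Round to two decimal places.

£698,400.75

This is an annuity due: 20 deposits of £26,600.00 at the beginning of each quarter.
Periodic rate r = 0.101/4 per quarter; n is counted in quarters.
FV = PMT × [((1+r)^n − 1)/r] × (1+r) = 26,600 × [(1+r)^20 − 1] / r × (1+r) = £698,400.75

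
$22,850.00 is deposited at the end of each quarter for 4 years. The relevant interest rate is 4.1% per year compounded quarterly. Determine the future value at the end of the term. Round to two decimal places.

$395,095.79

This is an ordinary annuity: 16 deposits of $22,850.00 at the end of each quarter.
Periodic rate r = 0.041/4 per quarter; n is counted in quarters.
FV = PMT × [((1+r)^n − 1)/r] = 22,850 × [(1+r)^16 − 1] / r = $395,095.79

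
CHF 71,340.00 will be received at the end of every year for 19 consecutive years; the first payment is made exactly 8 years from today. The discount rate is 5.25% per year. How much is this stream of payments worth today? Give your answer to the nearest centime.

Ordinary annuity of 19 payments, first payment at period 8.
Periodic rate r = 0.0525 per year.
The ordinary-annuity PV formula values the stream one period before the first payment (period 7); discount that back 7 periods:
PV₀ = 71,340 × [1 − (1+r)^−19] / r × (1+r)^−7 = CHF 590,519.45

CHF 590,519.45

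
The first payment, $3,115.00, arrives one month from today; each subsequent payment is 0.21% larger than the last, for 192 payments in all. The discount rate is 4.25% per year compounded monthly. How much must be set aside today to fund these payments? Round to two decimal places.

$521,166.51

Periodic rate r = 0.0425/12 per month; n is counted in months.
Growing ordinary annuity: PV = PMT₁ × [1 − ((1+g)/(1+r))^n] / (r − g) = 3,115 × [1 − ((1+0.0021)/(1+r))^192] / (r − 0.0021) = $521,166.51.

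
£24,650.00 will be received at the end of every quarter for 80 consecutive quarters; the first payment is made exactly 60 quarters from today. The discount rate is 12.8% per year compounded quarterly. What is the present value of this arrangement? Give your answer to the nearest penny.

£110,441.31

Ordinary annuity of 80 payments, first payment at period 60.
Periodic rate r = 0.128/4 per quarter; n is counted in quarters.
The ordinary-annuity PV formula values the stream one period before the first payment (period 59); discount that back 59 periods:
PV₀ = 24,650 × [1 − (1+r)^−80] / r × (1+r)^−59 = £110,441.31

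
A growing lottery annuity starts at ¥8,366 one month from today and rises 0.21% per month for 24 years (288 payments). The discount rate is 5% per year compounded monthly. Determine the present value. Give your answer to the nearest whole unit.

Periodic rate r = 0.05/12 per month; n is counted in months.
Growing ordinary annuity: PV = PMT₁ × [1 − ((1+g)/(1+r))^n] / (r − g) = 8,366 × [1 − ((1+0.0021)/(1+r))^288] / (r − 0.0021) = ¥1,811,597.

¥1,811,597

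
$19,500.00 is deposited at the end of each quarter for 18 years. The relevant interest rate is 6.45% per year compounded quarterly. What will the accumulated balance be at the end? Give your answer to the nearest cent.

This is an ordinary annuity: 72 deposits of $19,500.00 at the end of each quarter.
Periodic rate r = 0.0645/4 per quarter; n is counted in quarters.
FV = PMT × [((1+r)^n − 1)/r] = 19,500 × [(1+r)^72 − 1] / r = $2,616,554.56

$2,616,554.56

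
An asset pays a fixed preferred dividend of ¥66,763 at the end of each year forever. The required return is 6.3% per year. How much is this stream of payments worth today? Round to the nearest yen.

Periodic rate r = 0.063 per year.
Level perpetuity: PV = PMT / r = 66,763 / (0.063) = ¥1,059,730.

¥1,059,730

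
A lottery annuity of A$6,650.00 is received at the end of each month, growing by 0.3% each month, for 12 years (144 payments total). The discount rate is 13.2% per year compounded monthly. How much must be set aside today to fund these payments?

A$566,461.20

Periodic rate r = 0.132/12 per month; n is counted in months.
Growing ordinary annuity: PV = PMT₁ × [1 − ((1+g)/(1+r))^n] / (r − g) = 6,650 × [1 − ((1+0.003)/(1+r))^144] / (r − 0.003) = A$566,461.20.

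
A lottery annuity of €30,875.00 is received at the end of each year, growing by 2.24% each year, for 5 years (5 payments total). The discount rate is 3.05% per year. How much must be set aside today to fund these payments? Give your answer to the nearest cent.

€147,469.33

Periodic rate r = 0.0305 per year.
Growing ordinary annuity: PV = PMT₁ × [1 − ((1+g)/(1+r))^n] / (r − g) = 30,875 × [1 − ((1+0.0224)/(1+r))^5] / (r − 0.0224) = €147,469.33.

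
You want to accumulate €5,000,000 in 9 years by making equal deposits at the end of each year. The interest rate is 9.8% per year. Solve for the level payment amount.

Level ordinary annuity; solve FV = PMT × [((1+r)^n − 1)/r] for PMT.
Periodic rate r = 0.098 per year.
With n = 9: PMT = 5,000,000 / ([((1+r)^n − 1)/r]) = €371,312.68

€371,312.68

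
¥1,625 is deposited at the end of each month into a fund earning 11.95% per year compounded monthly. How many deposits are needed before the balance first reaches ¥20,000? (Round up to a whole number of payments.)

12 payments

Periodic rate r = 0.1195/12 per month; n is counted in months.
Ordinary annuity FV: 20,000 = 1,625 × [((1+r)^n − 1)/r].
(1+r)^n = 1 + 20,000 × r / 1,625, so n = ln(1 + 20,000·r/1,625) / ln(1+r) = 11.67.
Round up to a whole number of payments: n = 12.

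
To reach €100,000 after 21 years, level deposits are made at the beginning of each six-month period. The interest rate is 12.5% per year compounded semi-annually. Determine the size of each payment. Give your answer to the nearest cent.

€500.24

Level annuity due; solve FV = PMT × [((1+r)^n − 1)/r] × (1+r) for PMT.
Periodic rate r = 0.125/2 per half-year; n is counted in half-years.
With n = 42: PMT = 100,000 / ([((1+r)^n − 1)/r] × (1+r)) = €500.24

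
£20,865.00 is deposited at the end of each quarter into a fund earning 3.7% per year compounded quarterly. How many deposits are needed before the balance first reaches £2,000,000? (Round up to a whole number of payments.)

69 payments

Periodic rate r = 0.037/4 per quarter; n is counted in quarters.
Ordinary annuity FV: 2,000,000 = 20,865 × [((1+r)^n − 1)/r].
(1+r)^n = 1 + 2,000,000 × r / 20,865, so n = ln(1 + 2,000,000·r/20,865) / ln(1+r) = 68.94.
Round up to a whole number of payments: n = 69.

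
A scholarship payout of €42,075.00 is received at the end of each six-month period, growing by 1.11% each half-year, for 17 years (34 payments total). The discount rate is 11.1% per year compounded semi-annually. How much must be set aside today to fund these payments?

Periodic rate r = 0.111/2 per half-year; n is counted in half-years.
Growing ordinary annuity: PV = PMT₁ × [1 − ((1+g)/(1+r))^n] / (r − g) = 42,075 × [1 − ((1+0.0111)/(1+r))^34] / (r − 0.0111) = €727,818.36.

€727,818.36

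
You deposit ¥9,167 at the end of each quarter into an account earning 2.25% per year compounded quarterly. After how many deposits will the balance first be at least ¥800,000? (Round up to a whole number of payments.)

72 payments

Periodic rate r = 0.0225/4 per quarter; n is counted in quarters.
Ordinary annuity FV: 800,000 = 9,167 × [((1+r)^n − 1)/r].
(1+r)^n = 1 + 800,000 × r / 9,167, so n = ln(1 + 800,000·r/9,167) / ln(1+r) = 71.20.
Round up to a whole number of payments: n = 72.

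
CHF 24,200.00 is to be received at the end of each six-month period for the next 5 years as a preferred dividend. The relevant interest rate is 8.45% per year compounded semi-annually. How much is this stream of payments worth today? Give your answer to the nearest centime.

CHF 194,103.47

This is an ordinary annuity: 10 payments of CHF 24,200.00 at the end of each six-month period.
Periodic rate r = 0.0845/2 per half-year; n is counted in half-years.
PV = PMT × [(1 − (1+r)^−n)/r] = 24,200 × [1 − (1+r)^−10] / r = CHF 194,103.47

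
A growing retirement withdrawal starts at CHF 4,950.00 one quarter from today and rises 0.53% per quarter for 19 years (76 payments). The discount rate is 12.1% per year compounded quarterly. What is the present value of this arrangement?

CHF 167,609.81

Periodic rate r = 0.121/4 per quarter; n is counted in quarters.
Growing ordinary annuity: PV = PMT₁ × [1 − ((1+g)/(1+r))^n] / (r − g) = 4,950 × [1 − ((1+0.0053)/(1+r))^76] / (r − 0.0053) = CHF 167,609.81.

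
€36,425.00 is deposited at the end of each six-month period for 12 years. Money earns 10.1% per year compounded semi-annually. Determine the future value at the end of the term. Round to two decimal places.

€1,631,667.45

This is an ordinary annuity: 24 deposits of €36,425.00 at the end of each six-month period.
Periodic rate r = 0.101/2 per half-year; n is counted in half-years.
FV = PMT × [((1+r)^n − 1)/r] = 36,425 × [(1+r)^24 − 1] / r = €1,631,667.45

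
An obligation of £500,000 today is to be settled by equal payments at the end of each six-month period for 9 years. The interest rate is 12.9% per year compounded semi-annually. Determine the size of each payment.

£47,751.04

Level ordinary annuity; solve PV = PMT × [(1 − (1+r)^−n)/r] for PMT.
Periodic rate r = 0.129/2 per half-year; n is counted in half-years.
With n = 18: PMT = 500,000 / ([(1 − (1+r)^−n)/r]) = £47,751.04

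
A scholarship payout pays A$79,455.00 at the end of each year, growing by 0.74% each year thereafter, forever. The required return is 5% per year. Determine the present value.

A$1,865,140.85

Periodic rate r = 0.05 per year.
Growing perpetuity (Gordon): PV = PMT₁ / (r − g) = 79,455 / (r − 0.0074) = A$1,865,140.85.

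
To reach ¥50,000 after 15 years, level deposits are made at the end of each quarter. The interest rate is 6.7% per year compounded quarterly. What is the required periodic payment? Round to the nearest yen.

¥490

Level ordinary annuity; solve FV = PMT × [((1+r)^n − 1)/r] for PMT.
Periodic rate r = 0.067/4 per quarter; n is counted in quarters.
With n = 60: PMT = 50,000 / ([((1+r)^n − 1)/r]) = ¥490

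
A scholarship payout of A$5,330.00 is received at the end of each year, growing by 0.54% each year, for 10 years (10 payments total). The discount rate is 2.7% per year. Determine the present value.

Periodic rate r = 0.027 per year.
Growing ordinary annuity: PV = PMT₁ × [1 − ((1+g)/(1+r))^n] / (r − g) = 5,330 × [1 − ((1+0.0054)/(1+r))^10] / (r − 0.0054) = A$47,252.40.

A$47,252.40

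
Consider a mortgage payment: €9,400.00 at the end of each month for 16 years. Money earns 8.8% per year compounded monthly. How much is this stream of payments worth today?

This is an ordinary annuity: 192 payments of €9,400.00 at the end of each month.
Periodic rate r = 0.088/12 per month; n is counted in months.
PV = PMT × [(1 − (1+r)^−n)/r] = 9,400 × [1 − (1+r)^−192] / r = €966,629.21

€966,629.21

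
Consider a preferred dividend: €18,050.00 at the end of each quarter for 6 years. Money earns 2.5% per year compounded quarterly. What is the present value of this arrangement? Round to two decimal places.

€401,114.74

This is an ordinary annuity: 24 payments of €18,050.00 at the end of each quarter.
Periodic rate r = 0.025/4 per quarter; n is counted in quarters.
PV = PMT × [(1 − (1+r)^−n)/r] = 18,050 × [1 − (1+r)^−24] / r = €401,114.74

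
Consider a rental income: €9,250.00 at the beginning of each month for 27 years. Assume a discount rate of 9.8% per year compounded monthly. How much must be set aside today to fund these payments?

€1,060,027.75

This is an annuity due: 324 payments of €9,250.00 at the beginning of each month.
Periodic rate r = 0.098/12 per month; n is counted in months.
PV = PMT × [(1 − (1+r)^−n)/r] × (1+r) = 9,250 × [1 − (1+r)^−324] / r × (1+r) = €1,060,027.75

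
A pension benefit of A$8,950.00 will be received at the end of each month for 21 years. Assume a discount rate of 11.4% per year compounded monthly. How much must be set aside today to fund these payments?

This is an ordinary annuity: 252 payments of A$8,950.00 at the end of each month.
Periodic rate r = 0.114/12 per month; n is counted in months.
PV = PMT × [(1 − (1+r)^−n)/r] = 8,950 × [1 − (1+r)^−252] / r = A$855,147.98

A$855,147.98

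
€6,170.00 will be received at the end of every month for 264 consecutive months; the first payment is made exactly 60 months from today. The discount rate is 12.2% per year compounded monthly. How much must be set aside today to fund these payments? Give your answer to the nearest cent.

€311,002.64

Ordinary annuity of 264 payments, first payment at period 60.
Periodic rate r = 0.122/12 per month; n is counted in months.
The ordinary-annuity PV formula values the stream one period before the first payment (period 59); discount that back 59 periods:
PV₀ = 6,170 × [1 − (1+r)^−264] / r × (1+r)^−59 = €311,002.64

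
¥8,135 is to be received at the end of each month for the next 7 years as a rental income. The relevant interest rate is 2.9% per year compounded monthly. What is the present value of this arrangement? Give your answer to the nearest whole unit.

¥617,772

This is an ordinary annuity: 84 payments of ¥8,135 at the end of each month.
Periodic rate r = 0.029/12 per month; n is counted in months.
PV = PMT × [(1 − (1+r)^−n)/r] = 8,135 × [1 − (1+r)^−84] / r = ¥617,772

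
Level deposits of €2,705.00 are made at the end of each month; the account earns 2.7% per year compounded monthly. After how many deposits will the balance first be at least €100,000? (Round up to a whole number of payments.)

Periodic rate r = 0.027/12 per month; n is counted in months.
Ordinary annuity FV: 100,000 = 2,705 × [((1+r)^n − 1)/r].
(1+r)^n = 1 + 100,000 × r / 2,705, so n = ln(1 + 100,000·r/2,705) / ln(1+r) = 35.55.
Round up to a whole number of payments: n = 36.

36 payments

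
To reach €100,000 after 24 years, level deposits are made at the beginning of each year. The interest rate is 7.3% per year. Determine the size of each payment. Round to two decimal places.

Level annuity due; solve FV = PMT × [((1+r)^n − 1)/r] × (1+r) for PMT.
Periodic rate r = 0.073 per year.
With n = 24: PMT = 100,000 / ([((1+r)^n − 1)/r] × (1+r)) = €1,537.51

€1,537.51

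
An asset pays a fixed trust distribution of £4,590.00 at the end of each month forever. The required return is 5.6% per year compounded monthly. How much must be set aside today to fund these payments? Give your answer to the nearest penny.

Periodic rate r = 0.056/12 per month.
Level perpetuity: PV = PMT / r = 4,590 / (0.056/12) = £983,571.43.

£983,571.43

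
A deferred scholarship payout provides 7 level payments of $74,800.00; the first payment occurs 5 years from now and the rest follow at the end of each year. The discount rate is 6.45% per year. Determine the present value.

$320,053.29

Ordinary annuity of 7 payments, first payment at period 5.
Periodic rate r = 0.0645 per year.
The ordinary-annuity PV formula values the stream one period before the first payment (period 4); discount that back 4 periods:
PV₀ = 74,800 × [1 − (1+r)^−7] / r × (1+r)^−4 = $320,053.29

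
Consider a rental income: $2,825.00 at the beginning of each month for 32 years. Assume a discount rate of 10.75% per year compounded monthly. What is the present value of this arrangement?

$307,814.22

This is an annuity due: 384 payments of $2,825.00 at the beginning of each month.
Periodic rate r = 0.1075/12 per month; n is counted in months.
PV = PMT × [(1 − (1+r)^−n)/r] × (1+r) = 2,825 × [1 − (1+r)^−384] / r × (1+r) = $307,814.22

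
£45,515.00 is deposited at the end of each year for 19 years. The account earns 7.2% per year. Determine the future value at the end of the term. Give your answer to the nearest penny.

£1,736,617.65

This is an ordinary annuity: 19 deposits of £45,515.00 at the end of each year.
Periodic rate r = 0.072 per year.
FV = PMT × [((1+r)^n − 1)/r] = 45,515 × [(1+r)^19 − 1] / r = £1,736,617.65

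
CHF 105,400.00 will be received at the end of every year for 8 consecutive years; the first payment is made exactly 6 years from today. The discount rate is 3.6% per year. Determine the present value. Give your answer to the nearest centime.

Ordinary annuity of 8 payments, first payment at period 6.
Periodic rate r = 0.036 per year.
The ordinary-annuity PV formula values the stream one period before the first payment (period 5); discount that back 5 periods:
PV₀ = 105,400 × [1 − (1+r)^−8] / r × (1+r)^−5 = CHF 604,557.95

CHF 604,557.95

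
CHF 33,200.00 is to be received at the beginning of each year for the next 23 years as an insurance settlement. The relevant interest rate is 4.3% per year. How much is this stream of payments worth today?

CHF 499,508.96

This is an annuity due: 23 payments of CHF 33,200.00 at the beginning of each year.
Periodic rate r = 0.043 per year.
PV = PMT × [(1 − (1+r)^−n)/r] × (1+r) = 33,200 × [1 − (1+r)^−23] / r × (1+r) = CHF 499,508.96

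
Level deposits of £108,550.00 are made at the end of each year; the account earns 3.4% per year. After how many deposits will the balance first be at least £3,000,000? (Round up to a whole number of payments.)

20 payments

Periodic rate r = 0.034 per year.
Ordinary annuity FV: 3,000,000 = 108,550 × [((1+r)^n − 1)/r].
(1+r)^n = 1 + 3,000,000 × r / 108,550, so n = ln(1 + 3,000,000·r/108,550) / ln(1+r) = 19.82.
Round up to a whole number of payments: n = 20.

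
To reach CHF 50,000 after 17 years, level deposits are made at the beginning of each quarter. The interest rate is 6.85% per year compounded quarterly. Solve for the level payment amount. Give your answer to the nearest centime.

Level annuity due; solve FV = PMT × [((1+r)^n − 1)/r] × (1+r) for PMT.
Periodic rate r = 0.0685/4 per quarter; n is counted in quarters.
With n = 68: PMT = 50,000 / ([((1+r)^n − 1)/r] × (1+r)) = CHF 387.43

CHF 387.43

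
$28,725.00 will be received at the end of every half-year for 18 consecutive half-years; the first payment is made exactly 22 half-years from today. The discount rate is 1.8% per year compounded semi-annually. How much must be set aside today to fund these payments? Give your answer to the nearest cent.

Ordinary annuity of 18 payments, first payment at period 22.
Periodic rate r = 0.018/2 per half-year; n is counted in half-years.
The ordinary-annuity PV formula values the stream one period before the first payment (period 21); discount that back 21 periods:
PV₀ = 28,725 × [1 − (1+r)^−18] / r × (1+r)^−21 = $393,841.14

$393,841.14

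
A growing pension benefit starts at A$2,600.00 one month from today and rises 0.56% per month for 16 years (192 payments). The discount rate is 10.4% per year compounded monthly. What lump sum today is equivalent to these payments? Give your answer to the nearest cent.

A$375,322.45

Periodic rate r = 0.104/12 per month; n is counted in months.
Growing ordinary annuity: PV = PMT₁ × [1 − ((1+g)/(1+r))^n] / (r − g) = 2,600 × [1 − ((1+0.0056)/(1+r))^192] / (r − 0.0056) = A$375,322.45.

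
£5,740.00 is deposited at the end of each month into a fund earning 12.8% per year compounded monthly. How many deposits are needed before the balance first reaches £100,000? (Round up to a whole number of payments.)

17 payments

Periodic rate r = 0.128/12 per month; n is counted in months.
Ordinary annuity FV: 100,000 = 5,740 × [((1+r)^n − 1)/r].
(1+r)^n = 1 + 100,000 × r / 5,740, so n = ln(1 + 100,000·r/5,740) / ln(1+r) = 16.06.
Round up to a whole number of payments: n = 17.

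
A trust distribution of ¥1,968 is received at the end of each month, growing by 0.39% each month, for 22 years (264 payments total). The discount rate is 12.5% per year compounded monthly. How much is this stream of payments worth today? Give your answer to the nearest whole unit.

¥247,275

Periodic rate r = 0.125/12 per month; n is counted in months.
Growing ordinary annuity: PV = PMT₁ × [1 − ((1+g)/(1+r))^n] / (r − g) = 1,968 × [1 − ((1+0.0039)/(1+r))^264] / (r − 0.0039) = ¥247,275.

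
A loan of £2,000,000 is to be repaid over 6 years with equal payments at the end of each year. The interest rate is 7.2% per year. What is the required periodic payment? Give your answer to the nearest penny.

Level ordinary annuity; solve PV = PMT × [(1 − (1+r)^−n)/r] for PMT.
Periodic rate r = 0.072 per year.
With n = 6: PMT = 2,000,000 / ([(1 − (1+r)^−n)/r]) = £422,185.71

£422,185.71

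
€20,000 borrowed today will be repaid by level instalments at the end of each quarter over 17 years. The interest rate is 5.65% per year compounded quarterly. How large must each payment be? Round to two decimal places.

€459.56

Level ordinary annuity; solve PV = PMT × [(1 − (1+r)^−n)/r] for PMT.
Periodic rate r = 0.0565/4 per quarter; n is counted in quarters.
With n = 68: PMT = 20,000 / ([(1 − (1+r)^−n)/r]) = €459.56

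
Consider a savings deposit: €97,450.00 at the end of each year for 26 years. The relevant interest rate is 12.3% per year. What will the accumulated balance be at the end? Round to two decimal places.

€15,379,226.92

This is an ordinary annuity: 26 deposits of €97,450.00 at the end of each year.
Periodic rate r = 0.123 per year.
FV = PMT × [((1+r)^n − 1)/r] = 97,450 × [(1+r)^26 − 1] / r = €15,379,226.92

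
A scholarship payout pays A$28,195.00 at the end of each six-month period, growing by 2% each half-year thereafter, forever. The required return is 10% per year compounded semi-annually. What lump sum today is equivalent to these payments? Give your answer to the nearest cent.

A$939,833.33

Periodic rate r = 0.1/2 per half-year.
Growing perpetuity (Gordon): PV = PMT₁ / (r − g) = 28,195 / (r − 0.02) = A$939,833.33.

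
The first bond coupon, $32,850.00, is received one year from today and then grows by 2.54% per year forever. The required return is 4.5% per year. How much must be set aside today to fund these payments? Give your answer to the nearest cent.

Periodic rate r = 0.045 per year.
Growing perpetuity (Gordon): PV = PMT₁ / (r − g) = 32,850 / (r − 0.0254) = $1,676,020.41.

$1,676,020.41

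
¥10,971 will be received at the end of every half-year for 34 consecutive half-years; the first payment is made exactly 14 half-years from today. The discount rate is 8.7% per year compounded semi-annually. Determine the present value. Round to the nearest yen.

Ordinary annuity of 34 payments, first payment at period 14.
Periodic rate r = 0.087/2 per half-year; n is counted in half-years.
The ordinary-annuity PV formula values the stream one period before the first payment (period 13); discount that back 13 periods:
PV₀ = 10,971 × [1 − (1+r)^−34] / r × (1+r)^−13 = ¥110,907

¥110,907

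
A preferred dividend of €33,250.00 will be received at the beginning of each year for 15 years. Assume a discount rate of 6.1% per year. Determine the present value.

€340,403.48

This is an annuity due: 15 payments of €33,250.00 at the beginning of each year.
Periodic rate r = 0.061 per year.
PV = PMT × [(1 − (1+r)^−n)/r] × (1+r) = 33,250 × [1 − (1+r)^−15] / r × (1+r) = €340,403.48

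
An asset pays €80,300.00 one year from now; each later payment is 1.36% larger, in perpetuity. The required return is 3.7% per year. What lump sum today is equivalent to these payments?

€3,431,623.93

Periodic rate r = 0.037 per year.
Growing perpetuity (Gordon): PV = PMT₁ / (r − g) = 80,300 / (r − 0.0136) = €3,431,623.93.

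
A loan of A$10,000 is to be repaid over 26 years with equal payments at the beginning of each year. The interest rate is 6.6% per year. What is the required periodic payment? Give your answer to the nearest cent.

Level annuity due; solve PV = PMT × [(1 − (1+r)^−n)/r] × (1+r) for PMT.
Periodic rate r = 0.066 per year.
With n = 26: PMT = 10,000 / ([(1 − (1+r)^−n)/r] × (1+r)) = A$764.18

A$764.18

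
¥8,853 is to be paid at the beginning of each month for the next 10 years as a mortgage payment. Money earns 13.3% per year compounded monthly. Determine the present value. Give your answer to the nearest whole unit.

¥592,454

This is an annuity due: 120 payments of ¥8,853 at the beginning of each month.
Periodic rate r = 0.133/12 per month; n is counted in months.
PV = PMT × [(1 − (1+r)^−n)/r] × (1+r) = 8,853 × [1 − (1+r)^−120] / r × (1+r) = ¥592,454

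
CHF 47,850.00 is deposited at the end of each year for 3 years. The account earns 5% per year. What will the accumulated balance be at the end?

This is an ordinary annuity: 3 deposits of CHF 47,850.00 at the end of each year.
Periodic rate r = 0.05 per year.
FV = PMT × [((1+r)^n − 1)/r] = 47,850 × [(1+r)^3 − 1] / r = CHF 150,847.13

CHF 150,847.13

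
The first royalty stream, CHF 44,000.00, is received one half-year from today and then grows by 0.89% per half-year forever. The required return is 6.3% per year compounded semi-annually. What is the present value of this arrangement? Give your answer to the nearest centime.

CHF 1,946,902.65

Periodic rate r = 0.063/2 per half-year.
Growing perpetuity (Gordon): PV = PMT₁ / (r − g) = 44,000 / (r − 0.0089) = CHF 1,946,902.65.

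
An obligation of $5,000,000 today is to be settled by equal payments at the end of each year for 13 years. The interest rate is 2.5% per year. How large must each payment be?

$455,241.35

Level ordinary annuity; solve PV = PMT × [(1 − (1+r)^−n)/r] for PMT.
Periodic rate r = 0.025 per year.
With n = 13: PMT = 5,000,000 / ([(1 − (1+r)^−n)/r]) = $455,241.35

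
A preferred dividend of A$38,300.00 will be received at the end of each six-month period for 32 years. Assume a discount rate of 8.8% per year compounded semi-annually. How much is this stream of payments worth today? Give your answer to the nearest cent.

A$815,130.47

This is an ordinary annuity: 64 payments of A$38,300.00 at the end of each six-month period.
Periodic rate r = 0.088/2 per half-year; n is counted in half-years.
PV = PMT × [(1 − (1+r)^−n)/r] = 38,300 × [1 − (1+r)^−64] / r = A$815,130.47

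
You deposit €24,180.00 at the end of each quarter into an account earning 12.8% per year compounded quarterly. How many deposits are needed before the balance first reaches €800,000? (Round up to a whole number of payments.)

23 payments

Periodic rate r = 0.128/4 per quarter; n is counted in quarters.
Ordinary annuity FV: 800,000 = 24,180 × [((1+r)^n − 1)/r].
(1+r)^n = 1 + 800,000 × r / 24,180, so n = ln(1 + 800,000·r/24,180) / ln(1+r) = 22.92.
Round up to a whole number of payments: n = 23.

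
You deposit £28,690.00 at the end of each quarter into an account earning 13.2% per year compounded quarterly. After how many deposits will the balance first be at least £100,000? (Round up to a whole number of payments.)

4 payments

Periodic rate r = 0.132/4 per quarter; n is counted in quarters.
Ordinary annuity FV: 100,000 = 28,690 × [((1+r)^n − 1)/r].
(1+r)^n = 1 + 100,000 × r / 28,690, so n = ln(1 + 100,000·r/28,690) / ln(1+r) = 3.35.
Round up to a whole number of payments: n = 4.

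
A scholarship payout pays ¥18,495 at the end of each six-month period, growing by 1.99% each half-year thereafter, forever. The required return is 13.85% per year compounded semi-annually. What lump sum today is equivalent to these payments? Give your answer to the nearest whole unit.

Periodic rate r = 0.1385/2 per half-year.
Growing perpetuity (Gordon): PV = PMT₁ / (r − g) = 18,495 / (r − 0.0199) = ¥374,772.

¥374,772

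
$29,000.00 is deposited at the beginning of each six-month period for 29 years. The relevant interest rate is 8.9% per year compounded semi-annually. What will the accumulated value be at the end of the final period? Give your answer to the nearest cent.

This is an annuity due: 58 deposits of $29,000.00 at the beginning of each six-month period.
Periodic rate r = 0.089/2 per half-year; n is counted in half-years.
FV = PMT × [((1+r)^n − 1)/r] × (1+r) = 29,000 × [(1+r)^58 − 1] / r × (1+r) = $7,823,568.19

$7,823,568.19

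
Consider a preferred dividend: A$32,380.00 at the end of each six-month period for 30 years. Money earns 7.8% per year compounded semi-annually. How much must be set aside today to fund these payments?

A$746,642.34

This is an ordinary annuity: 60 payments of A$32,380.00 at the end of each six-month period.
Periodic rate r = 0.078/2 per half-year; n is counted in half-years.
PV = PMT × [(1 − (1+r)^−n)/r] = 32,380 × [1 − (1+r)^−60] / r = A$746,642.34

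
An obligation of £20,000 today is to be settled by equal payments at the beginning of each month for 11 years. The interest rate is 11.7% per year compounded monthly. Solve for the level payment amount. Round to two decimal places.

£267.41

Level annuity due; solve PV = PMT × [(1 − (1+r)^−n)/r] × (1+r) for PMT.
Periodic rate r = 0.117/12 per month; n is counted in months.
With n = 132: PMT = 20,000 / ([(1 − (1+r)^−n)/r] × (1+r)) = £267.41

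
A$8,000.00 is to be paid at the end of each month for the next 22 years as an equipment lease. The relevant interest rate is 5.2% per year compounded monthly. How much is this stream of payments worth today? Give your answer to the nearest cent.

A$1,256,620.50

This is an ordinary annuity: 264 payments of A$8,000.00 at the end of each month.
Periodic rate r = 0.052/12 per month; n is counted in months.
PV = PMT × [(1 − (1+r)^−n)/r] = 8,000 × [1 − (1+r)^−264] / r = A$1,256,620.50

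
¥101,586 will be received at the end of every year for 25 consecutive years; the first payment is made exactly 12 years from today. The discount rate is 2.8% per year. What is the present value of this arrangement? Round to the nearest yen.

Ordinary annuity of 25 payments, first payment at period 12.
Periodic rate r = 0.028 per year.
The ordinary-annuity PV formula values the stream one period before the first payment (period 11); discount that back 11 periods:
PV₀ = 101,586 × [1 − (1+r)^−25] / r × (1+r)^−11 = ¥1,335,107

¥1,335,107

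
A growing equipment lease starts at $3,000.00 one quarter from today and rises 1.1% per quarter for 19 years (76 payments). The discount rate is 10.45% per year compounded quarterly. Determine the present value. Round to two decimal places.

Periodic rate r = 0.1045/4 per quarter; n is counted in quarters.
Growing ordinary annuity: PV = PMT₁ × [1 − ((1+g)/(1+r))^n] / (r − g) = 3,000 × [1 − ((1+0.011)/(1+r))^76] / (r − 0.011) = $134,182.83.

$134,182.83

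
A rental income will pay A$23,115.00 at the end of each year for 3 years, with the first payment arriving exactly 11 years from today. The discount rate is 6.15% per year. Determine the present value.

Ordinary annuity of 3 payments, first payment at period 11.
Periodic rate r = 0.0615 per year.
The ordinary-annuity PV formula values the stream one period before the first payment (period 10); discount that back 10 periods:
PV₀ = 23,115 × [1 − (1+r)^−3] / r × (1+r)^−10 = A$33,922.72

A$33,922.72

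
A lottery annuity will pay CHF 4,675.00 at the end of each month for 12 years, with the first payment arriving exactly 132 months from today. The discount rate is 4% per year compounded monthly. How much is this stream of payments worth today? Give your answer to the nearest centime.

Ordinary annuity of 144 payments, first payment at period 132.
Periodic rate r = 0.04/12 per month; n is counted in months.
The ordinary-annuity PV formula values the stream one period before the first payment (period 131); discount that back 131 periods:
PV₀ = 4,675 × [1 − (1+r)^−144] / r × (1+r)^−131 = CHF 345,290.67

CHF 345,290.67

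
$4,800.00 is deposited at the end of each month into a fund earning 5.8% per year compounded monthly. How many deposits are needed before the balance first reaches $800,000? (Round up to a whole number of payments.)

Periodic rate r = 0.058/12 per month; n is counted in months.
Ordinary annuity FV: 800,000 = 4,800 × [((1+r)^n − 1)/r].
(1+r)^n = 1 + 800,000 × r / 4,800, so n = ln(1 + 800,000·r/4,800) / ln(1+r) = 122.54.
Round up to a whole number of payments: n = 123.

123 payments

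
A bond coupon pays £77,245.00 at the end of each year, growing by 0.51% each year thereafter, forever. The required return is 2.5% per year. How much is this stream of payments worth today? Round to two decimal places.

Periodic rate r = 0.025 per year.
Growing perpetuity (Gordon): PV = PMT₁ / (r − g) = 77,245 / (r − 0.0051) = £3,881,658.29.

£3,881,658.29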